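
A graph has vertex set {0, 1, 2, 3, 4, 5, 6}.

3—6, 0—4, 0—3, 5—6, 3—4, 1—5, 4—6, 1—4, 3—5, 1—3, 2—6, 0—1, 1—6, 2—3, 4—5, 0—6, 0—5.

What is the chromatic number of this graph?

0, 1, 3, 4, 5, 6 are mutually adjacent (a clique of size 6), so at least 6 colors are needed.
6 colors suffice: 0=purple, 1=orange, 2=green, 3=red, 4=yellow, 5=green, 6=blue. No two adjacent vertices share a color.

6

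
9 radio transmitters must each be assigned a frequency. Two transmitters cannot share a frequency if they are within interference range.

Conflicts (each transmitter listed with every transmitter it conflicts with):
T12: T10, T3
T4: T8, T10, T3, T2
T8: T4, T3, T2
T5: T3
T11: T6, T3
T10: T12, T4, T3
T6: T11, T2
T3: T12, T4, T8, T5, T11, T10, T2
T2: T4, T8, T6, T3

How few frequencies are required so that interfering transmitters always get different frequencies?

T4, T8, T3, T2 pairwise conflict, so at least 4 frequencies are needed.
4 frequencies suffice: T12=2, T4=2, T8=4, T5=2, T11=2, T10=3, T6=1, T3=1, T2=3. Every pair that conflicts lands in different frequencies.

4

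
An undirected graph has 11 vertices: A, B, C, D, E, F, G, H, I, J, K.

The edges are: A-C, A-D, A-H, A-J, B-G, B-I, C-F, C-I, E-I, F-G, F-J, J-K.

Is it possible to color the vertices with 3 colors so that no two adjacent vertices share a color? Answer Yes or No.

Yes

The chromatic number is 3. The cycle F-C-I-B-G-F has odd length 5, so it cannot be 2-colored; at least 3 colors are needed.
One proper 3-coloring: A=1, B=2, C=2, D=2, E=2, F=1, G=3, H=2, I=1, J=2, K=1.
That is already a proper 3-coloring.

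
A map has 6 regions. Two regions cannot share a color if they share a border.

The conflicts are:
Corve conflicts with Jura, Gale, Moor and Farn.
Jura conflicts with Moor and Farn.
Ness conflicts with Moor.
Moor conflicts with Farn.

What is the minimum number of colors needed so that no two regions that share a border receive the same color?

4

Corve, Jura, Moor, Farn are mutually in conflict, so at least 4 colors are needed.
4 colors suffice: color 1 → {Corve, Ness}; color 2 → {Gale, Moor}; color 3 → {Farn}; color 4 → {Jura}. No two conflicting regions share a color.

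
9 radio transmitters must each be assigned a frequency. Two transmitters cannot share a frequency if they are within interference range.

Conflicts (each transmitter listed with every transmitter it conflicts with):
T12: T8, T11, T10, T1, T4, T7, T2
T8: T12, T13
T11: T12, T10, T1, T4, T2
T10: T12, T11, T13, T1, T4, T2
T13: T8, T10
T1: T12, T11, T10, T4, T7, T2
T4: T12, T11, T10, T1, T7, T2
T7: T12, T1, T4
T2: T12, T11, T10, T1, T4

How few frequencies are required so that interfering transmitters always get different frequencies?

T12, T11, T10, T1, T4, T2 all conflict with each other, so at least 6 frequencies are needed.
Using 6 frequencies: T12=1, T8=2, T11=5, T10=3, T13=1, T1=2, T4=4, T7=3, T2=6. Each listed conflict is separated.

6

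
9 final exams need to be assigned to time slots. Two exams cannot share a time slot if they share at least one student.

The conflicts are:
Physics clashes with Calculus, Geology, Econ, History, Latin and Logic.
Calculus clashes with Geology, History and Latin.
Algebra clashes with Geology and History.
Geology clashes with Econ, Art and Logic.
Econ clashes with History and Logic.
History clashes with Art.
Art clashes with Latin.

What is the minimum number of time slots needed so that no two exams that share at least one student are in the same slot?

4

Physics, Geology, Econ, Logic pairwise conflict, so at least 4 time slots are needed.
4 time slots suffice: time slot 1 → {Geology, History, Latin}; time slot 2 → {Physics, Algebra, Art}; time slot 3 → {Calculus, Econ}; time slot 4 → {Logic}. No two conflicting exams share a time slot.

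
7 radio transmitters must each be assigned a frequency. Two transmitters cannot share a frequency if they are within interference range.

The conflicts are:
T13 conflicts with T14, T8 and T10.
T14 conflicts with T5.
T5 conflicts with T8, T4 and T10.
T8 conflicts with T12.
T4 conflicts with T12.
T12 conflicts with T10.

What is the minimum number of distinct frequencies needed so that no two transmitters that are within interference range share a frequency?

T13 and T10 conflict, so at least 2 frequencies are needed.
A valid assignment using 2 frequencies: T13=1, T14=2, T5=1, T8=2, T4=2, T12=1, T10=2. Each listed conflict is separated.

2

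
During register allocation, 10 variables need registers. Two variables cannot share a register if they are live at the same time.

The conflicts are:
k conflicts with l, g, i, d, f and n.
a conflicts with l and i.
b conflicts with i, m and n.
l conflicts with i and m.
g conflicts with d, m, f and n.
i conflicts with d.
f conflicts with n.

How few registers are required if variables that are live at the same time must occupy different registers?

k, g, f, n are mutually in conflict, so at least 4 registers are needed.
4 registers suffice: register 1 → {k, a, b}; register 2 → {g, i}; register 3 → {l, d, n}; register 4 → {m, f}. Each listed conflict is separated.

4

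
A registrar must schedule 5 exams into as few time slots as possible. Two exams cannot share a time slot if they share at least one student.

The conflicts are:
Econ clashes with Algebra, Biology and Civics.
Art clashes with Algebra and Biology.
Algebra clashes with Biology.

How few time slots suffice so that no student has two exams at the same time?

3

Econ, Algebra, Biology all conflict with each other, so at least 3 time slots are needed.
Using 3 time slots: Econ=2, Art=2, Algebra=3, Biology=1, Civics=1. Each listed conflict is separated.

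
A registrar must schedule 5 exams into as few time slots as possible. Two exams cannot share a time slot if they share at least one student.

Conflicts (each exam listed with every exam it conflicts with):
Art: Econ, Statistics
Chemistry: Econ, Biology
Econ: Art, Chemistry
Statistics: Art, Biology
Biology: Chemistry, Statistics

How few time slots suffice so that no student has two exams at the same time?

3

The cycle Art-Econ-Chemistry-Biology-Statistics-Art has odd length 5, so it cannot be 2-colored; at least 3 time slots are needed.
3 time slots suffice: Art=1, Chemistry=1, Econ=2, Statistics=2, Biology=3. Every pair that conflicts lands in different time slots.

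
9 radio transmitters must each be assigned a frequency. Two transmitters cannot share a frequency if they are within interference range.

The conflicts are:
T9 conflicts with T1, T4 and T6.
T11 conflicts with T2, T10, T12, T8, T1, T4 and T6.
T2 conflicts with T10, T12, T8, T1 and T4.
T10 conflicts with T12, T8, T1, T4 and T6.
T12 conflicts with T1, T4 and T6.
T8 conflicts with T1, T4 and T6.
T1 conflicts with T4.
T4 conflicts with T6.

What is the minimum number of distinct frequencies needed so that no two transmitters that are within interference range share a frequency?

T11, T2, T10, T12, T1, T4 all conflict with each other, so at least 6 frequencies are needed.
A valid assignment using 6 frequencies: T9=2, T11=3, T2=6, T10=2, T12=5, T8=5, T1=4, T4=1, T6=4. Each listed conflict is separated.

6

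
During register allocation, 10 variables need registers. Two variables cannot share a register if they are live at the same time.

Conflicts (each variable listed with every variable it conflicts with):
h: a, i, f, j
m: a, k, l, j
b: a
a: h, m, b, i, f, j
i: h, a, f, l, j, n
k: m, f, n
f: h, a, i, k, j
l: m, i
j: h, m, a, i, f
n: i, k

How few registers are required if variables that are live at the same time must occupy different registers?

h, a, i, f, j pairwise conflict, so at least 5 registers are needed.
A valid assignment using 5 registers: h=5, m=1, b=1, a=2, i=1, k=2, f=4, l=2, j=3, n=3. Every pair that conflicts lands in different registers.

5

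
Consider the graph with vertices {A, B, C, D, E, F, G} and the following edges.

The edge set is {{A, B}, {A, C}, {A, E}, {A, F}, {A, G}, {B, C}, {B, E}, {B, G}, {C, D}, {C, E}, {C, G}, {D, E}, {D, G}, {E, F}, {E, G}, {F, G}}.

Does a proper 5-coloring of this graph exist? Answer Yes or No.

Yes

The chromatic number is 5. A, B, C, E, G form a clique, so at least 5 colors are needed.
A valid assignment using 5 colors: A=green, B=purple, C=yellow, D=green, E=blue, F=yellow, G=red.
That is already a proper 5-coloring.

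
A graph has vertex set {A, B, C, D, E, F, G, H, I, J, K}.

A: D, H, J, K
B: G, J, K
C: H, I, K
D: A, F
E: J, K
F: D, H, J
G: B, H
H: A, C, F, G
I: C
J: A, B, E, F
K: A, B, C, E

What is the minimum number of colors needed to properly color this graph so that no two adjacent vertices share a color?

The cycle G-H-C-K-B-G has odd length 5, so it cannot be 2-colored; at least 3 colors are needed.
3 colors suffice: A=2, B=2, C=2, D=1, E=2, F=2, G=3, H=1, I=1, J=1, K=1. Every edge joins two different colors.

3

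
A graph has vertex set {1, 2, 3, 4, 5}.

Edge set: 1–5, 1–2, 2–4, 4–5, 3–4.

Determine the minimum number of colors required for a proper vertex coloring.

2

1 and 5 are adjacent, so at least 2 colors are needed.
2 colors suffice: color a → {1, 4}; color b → {2, 3, 5}. Each edge has distinct colors on its endpoints.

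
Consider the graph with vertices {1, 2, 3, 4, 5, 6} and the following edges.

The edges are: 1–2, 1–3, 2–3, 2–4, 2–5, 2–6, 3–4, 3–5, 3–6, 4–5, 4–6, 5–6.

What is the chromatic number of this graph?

2, 3, 4, 5, 6 are mutually adjacent (a clique of size 5), so at least 5 colors are needed.
One proper 5-coloring: 1=green, 2=blue, 3=red, 4=green, 5=purple, 6=yellow. Every edge joins two different colors.

5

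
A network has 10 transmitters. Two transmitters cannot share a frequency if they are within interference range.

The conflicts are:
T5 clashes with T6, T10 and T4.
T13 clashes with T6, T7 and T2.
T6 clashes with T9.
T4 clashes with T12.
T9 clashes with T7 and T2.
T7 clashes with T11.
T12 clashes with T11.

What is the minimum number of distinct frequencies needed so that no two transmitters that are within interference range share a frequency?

3

The cycle T11-T12-T4-T5-T6-T13-T7-T11 has odd length 7, so it cannot be 2-colored; at least 3 frequencies are needed.
3 frequencies suffice: frequency 1 → {T5, T13, T9, T12}; frequency 2 → {T6, T10, T4, T7, T2}; frequency 3 → {T11}. Each listed conflict is separated.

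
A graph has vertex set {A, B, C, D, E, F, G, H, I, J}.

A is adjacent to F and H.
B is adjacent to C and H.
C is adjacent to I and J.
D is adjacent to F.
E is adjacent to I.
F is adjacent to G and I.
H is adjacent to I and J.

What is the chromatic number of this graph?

2

D and F are adjacent, so at least 2 colors are needed.
One proper 2-coloring: A=red, B=red, C=blue, D=red, E=blue, F=blue, G=red, H=blue, I=red, J=red. Each edge has distinct colors on its endpoints.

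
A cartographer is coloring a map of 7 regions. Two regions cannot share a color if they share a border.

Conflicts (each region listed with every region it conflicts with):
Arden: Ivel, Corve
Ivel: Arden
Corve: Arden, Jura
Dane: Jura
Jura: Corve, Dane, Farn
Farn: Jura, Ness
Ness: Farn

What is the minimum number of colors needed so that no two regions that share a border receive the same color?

2

Arden and Ivel conflict, so at least 2 colors are needed.
2 colors suffice: color 1 → {Arden, Jura, Ness}; color 2 → {Ivel, Corve, Dane, Farn}. Every pair that conflicts lands in different colors.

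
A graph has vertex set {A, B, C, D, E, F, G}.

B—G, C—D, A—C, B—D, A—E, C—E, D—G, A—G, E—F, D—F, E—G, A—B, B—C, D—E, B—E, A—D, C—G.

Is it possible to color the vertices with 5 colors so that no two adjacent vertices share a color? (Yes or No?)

A, B, C, D, E, G form a clique, so at least 6 colors are needed.
So 5 colors are not enough.

No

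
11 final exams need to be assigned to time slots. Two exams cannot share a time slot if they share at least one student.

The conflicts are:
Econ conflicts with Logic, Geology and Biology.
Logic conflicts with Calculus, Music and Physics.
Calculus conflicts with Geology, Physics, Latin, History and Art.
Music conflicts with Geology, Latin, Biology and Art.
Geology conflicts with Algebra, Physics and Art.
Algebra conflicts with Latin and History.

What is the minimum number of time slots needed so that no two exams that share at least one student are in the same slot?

3

Logic, Calculus, Physics are mutually in conflict, so at least 3 time slots are needed.
Using 3 time slots: Econ=1, Logic=2, Calculus=1, Music=1, Geology=2, Algebra=1, Physics=3, Latin=2, History=2, Biology=2, Art=3. Every pair that conflicts lands in different time slots.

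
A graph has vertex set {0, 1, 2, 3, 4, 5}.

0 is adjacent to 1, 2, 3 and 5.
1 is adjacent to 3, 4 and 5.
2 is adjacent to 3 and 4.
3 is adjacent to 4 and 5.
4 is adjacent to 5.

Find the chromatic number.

1, 3, 4, 5 form a clique, so at least 4 colors are needed.
4 colors suffice: color a → {3}; color b → {0, 4}; color c → {2, 5}; color d → {1}. No two adjacent vertices share a color.

4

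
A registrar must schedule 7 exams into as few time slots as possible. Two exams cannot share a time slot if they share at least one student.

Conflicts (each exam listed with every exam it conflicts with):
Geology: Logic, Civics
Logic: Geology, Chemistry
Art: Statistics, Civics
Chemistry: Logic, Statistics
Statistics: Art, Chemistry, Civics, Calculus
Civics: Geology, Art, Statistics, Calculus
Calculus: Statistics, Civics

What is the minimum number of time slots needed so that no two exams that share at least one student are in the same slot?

3

Art, Statistics, Civics are mutually in conflict, so at least 3 time slots are needed.
3 time slots suffice: time slot 1 → {Chemistry, Civics}; time slot 2 → {Geology, Statistics}; time slot 3 → {Logic, Art, Calculus}. No two conflicting exams share a time slot.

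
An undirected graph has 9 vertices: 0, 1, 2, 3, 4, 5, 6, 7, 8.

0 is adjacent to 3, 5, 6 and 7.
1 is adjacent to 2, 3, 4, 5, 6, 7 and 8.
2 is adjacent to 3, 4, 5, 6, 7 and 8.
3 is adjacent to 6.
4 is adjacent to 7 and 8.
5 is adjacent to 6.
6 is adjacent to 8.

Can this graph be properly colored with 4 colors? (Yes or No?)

Yes

The chromatic number is 4. 1, 2, 3, 6 form a clique, so at least 4 colors are needed.
4 colors suffice: color a → {0, 2}; color b → {1}; color c → {4, 6}; color d → {3, 5, 7, 8}.
That is already a proper 4-coloring.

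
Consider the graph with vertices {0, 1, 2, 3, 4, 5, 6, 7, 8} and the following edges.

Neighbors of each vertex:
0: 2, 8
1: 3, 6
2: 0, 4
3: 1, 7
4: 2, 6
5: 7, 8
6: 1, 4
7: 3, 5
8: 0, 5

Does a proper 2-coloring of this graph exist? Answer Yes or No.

No

The cycle 8-0-2-4-6-1-3-7-5-8 has odd length 9, so it cannot be 2-colored; at least 3 colors are needed.
So 2 colors are not enough.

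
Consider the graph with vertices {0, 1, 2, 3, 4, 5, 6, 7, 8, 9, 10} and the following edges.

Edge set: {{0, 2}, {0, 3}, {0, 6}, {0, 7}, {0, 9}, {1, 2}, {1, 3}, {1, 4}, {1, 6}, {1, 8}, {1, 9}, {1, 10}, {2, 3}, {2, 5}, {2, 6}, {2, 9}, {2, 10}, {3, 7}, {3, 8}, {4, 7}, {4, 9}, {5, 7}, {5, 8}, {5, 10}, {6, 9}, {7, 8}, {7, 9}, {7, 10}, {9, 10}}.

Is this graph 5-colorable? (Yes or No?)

Yes

The chromatic number is 4. 1, 2, 6, 9 form a clique, so at least 4 colors are needed.
A valid assignment using 4 colors: 0=a, 1=a, 2=b, 3=c, 4=d, 5=a, 6=d, 7=b, 8=d, 9=c, 10=d.
Since 5 ≥ 4, a proper 5-coloring certainly exists.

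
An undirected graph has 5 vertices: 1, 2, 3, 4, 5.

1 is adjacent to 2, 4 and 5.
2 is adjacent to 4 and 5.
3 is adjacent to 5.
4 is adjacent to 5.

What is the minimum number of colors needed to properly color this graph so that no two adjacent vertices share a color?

1, 2, 4, 5 are mutually adjacent (a clique of size 4), so at least 4 colors are needed.
4 colors suffice: color red → {5}; color blue → {1, 3}; color green → {2}; color yellow → {4}. Each edge has distinct colors on its endpoints.

4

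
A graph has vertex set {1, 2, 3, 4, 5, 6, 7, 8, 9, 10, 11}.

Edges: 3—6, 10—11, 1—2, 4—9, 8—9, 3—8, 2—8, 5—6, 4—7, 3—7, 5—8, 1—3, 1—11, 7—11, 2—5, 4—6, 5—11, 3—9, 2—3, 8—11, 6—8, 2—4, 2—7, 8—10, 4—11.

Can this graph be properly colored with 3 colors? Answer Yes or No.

The chromatic number is 3. 8, 10, 11 are pairwise adjacent, so at least 3 colors are needed.
3 colors suffice: 1=a, 2=b, 3=c, 4=c, 5=c, 6=b, 7=a, 8=a, 9=b, 10=c, 11=b.
That is already a proper 3-coloring.

Yes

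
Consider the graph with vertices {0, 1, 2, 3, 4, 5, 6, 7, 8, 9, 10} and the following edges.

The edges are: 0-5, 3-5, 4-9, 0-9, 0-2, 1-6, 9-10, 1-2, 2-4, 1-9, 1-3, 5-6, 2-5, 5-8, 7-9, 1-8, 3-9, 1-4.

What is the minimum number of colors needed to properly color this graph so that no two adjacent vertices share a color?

3

1, 3, 9 form a triangle, so at least 3 colors are needed.
One proper 3-coloring: 0=c, 1=b, 2=a, 3=c, 4=c, 5=b, 6=a, 7=b, 8=a, 9=a, 10=b. Each edge has distinct colors on its endpoints.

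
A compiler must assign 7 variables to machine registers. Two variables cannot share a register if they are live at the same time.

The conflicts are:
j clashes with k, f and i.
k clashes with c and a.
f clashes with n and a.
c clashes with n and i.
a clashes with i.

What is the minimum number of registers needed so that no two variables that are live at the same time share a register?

The cycle j-k-c-n-f-j has odd length 5, so it cannot be 2-colored; at least 3 registers are needed.
3 registers suffice: register 1 → {j, c, a}; register 2 → {k, f, i}; register 3 → {n}. Every pair that conflicts lands in different registers.

3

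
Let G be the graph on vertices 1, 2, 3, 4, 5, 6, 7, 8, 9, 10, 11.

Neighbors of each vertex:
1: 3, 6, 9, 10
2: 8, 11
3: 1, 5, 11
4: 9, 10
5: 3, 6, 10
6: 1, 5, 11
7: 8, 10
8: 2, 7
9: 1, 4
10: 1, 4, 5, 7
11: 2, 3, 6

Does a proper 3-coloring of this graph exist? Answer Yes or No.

The chromatic number is 3. The cycle 5-10-7-8-2-11-6-5 has odd length 7, so it cannot be 2-colored; at least 3 colors are needed.
3 colors suffice: 1=a, 2=b, 3=b, 4=a, 5=a, 6=b, 7=c, 8=a, 9=b, 10=b, 11=a.
That is already a proper 3-coloring.

Yes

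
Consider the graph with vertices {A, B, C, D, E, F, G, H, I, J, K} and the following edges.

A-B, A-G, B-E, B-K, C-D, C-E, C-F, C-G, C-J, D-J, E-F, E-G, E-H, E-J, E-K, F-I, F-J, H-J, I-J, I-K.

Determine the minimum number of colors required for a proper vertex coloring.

4

C, E, F, J are mutually adjacent (a clique of size 4), so at least 4 colors are needed.
4 colors suffice: color red → {A, D, E, I}; color blue → {G, J, K}; color green → {B, C, H}; color yellow → {F}. Each edge has distinct colors on its endpoints.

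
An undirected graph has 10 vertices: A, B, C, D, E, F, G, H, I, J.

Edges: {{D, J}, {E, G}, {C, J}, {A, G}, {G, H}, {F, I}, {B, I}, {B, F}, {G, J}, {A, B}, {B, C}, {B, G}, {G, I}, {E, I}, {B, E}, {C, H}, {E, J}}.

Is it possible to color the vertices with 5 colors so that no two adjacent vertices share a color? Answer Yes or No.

The chromatic number is 4. B, E, G, I form a clique, so at least 4 colors are needed.
A valid assignment using 4 colors: A=3, B=1, C=2, D=2, E=4, F=2, G=2, H=1, I=3, J=1.
Since 5 ≥ 4, a proper 5-coloring certainly exists.

Yes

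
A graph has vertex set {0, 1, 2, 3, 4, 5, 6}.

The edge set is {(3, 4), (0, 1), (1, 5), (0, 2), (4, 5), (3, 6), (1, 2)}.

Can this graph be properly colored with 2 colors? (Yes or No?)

0, 1, 2 are pairwise adjacent, so at least 3 colors are needed.
So 2 colors are not enough.

No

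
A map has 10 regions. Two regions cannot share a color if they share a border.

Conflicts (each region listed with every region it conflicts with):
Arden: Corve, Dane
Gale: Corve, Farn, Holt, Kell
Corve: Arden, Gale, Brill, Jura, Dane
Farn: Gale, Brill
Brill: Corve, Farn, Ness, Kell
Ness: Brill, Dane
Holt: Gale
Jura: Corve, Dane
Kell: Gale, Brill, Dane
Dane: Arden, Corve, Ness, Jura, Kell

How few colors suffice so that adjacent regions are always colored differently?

Corve, Jura, Dane all conflict with each other, so at least 3 colors are needed.
A valid assignment using 3 colors: Arden=3, Gale=1, Corve=2, Farn=2, Brill=1, Ness=2, Holt=2, Jura=3, Kell=2, Dane=1. Every pair that conflicts lands in different colors.

3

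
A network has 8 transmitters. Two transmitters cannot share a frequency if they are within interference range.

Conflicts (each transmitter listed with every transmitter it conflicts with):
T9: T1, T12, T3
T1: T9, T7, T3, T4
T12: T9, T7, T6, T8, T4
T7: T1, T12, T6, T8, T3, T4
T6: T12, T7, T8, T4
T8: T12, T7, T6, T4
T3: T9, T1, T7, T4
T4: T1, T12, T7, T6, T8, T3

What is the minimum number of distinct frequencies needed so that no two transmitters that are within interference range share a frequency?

5

T12, T7, T6, T8, T4 pairwise conflict, so at least 5 frequencies are needed.
Using 5 frequencies: T9=1, T1=3, T12=3, T7=2, T6=4, T8=5, T3=4, T4=1. Every pair that conflicts lands in different frequencies.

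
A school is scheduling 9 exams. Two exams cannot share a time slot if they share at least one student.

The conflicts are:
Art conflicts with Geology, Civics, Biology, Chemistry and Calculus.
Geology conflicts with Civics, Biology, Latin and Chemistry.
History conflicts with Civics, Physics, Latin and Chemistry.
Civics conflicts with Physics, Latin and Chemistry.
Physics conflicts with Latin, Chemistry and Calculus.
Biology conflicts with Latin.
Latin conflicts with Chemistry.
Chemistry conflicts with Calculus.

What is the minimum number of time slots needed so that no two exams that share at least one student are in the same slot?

5

History, Civics, Physics, Latin, Chemistry pairwise conflict, so at least 5 time slots are needed.
5 time slots suffice: time slot 1 → {Biology, Chemistry}; time slot 2 → {Art, Latin}; time slot 3 → {Civics, Calculus}; time slot 4 → {Geology, Physics}; time slot 5 → {History}. Each listed conflict is separated.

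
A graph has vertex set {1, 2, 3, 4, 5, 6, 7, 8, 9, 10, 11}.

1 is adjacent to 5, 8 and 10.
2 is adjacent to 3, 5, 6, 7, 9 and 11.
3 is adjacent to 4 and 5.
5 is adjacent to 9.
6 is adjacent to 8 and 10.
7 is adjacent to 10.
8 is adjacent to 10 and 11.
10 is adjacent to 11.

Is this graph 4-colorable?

The chromatic number is 3. 1, 8, 10 are mutually adjacent, so at least 3 colors are needed.
3 colors suffice: color red → {2, 4, 10}; color blue → {5, 7, 8}; color green → {1, 3, 6, 9, 11}.
Since 4 ≥ 3, a proper 4-coloring certainly exists.

Yes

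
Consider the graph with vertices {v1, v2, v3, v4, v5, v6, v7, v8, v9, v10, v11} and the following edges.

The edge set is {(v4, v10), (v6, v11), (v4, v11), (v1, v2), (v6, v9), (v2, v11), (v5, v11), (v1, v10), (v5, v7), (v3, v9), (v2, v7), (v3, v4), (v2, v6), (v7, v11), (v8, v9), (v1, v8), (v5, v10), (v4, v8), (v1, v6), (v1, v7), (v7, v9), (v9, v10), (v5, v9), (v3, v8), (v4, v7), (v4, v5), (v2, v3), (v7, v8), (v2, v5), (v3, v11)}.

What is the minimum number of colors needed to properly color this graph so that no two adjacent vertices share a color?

4

v4, v5, v7, v11 are pairwise adjacent (a clique of size 4), so at least 4 colors are needed.
4 colors suffice: color 1 → {v3, v6, v7, v10}; color 2 → {v1, v9, v11}; color 3 → {v5, v8}; color 4 → {v2, v4}. Each edge has distinct colors on its endpoints.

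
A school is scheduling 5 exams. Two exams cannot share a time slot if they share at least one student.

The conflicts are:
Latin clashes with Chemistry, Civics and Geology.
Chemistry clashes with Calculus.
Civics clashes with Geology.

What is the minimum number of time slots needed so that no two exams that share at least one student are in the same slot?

Latin, Civics, Geology are mutually in conflict, so at least 3 time slots are needed.
3 time slots suffice: time slot 1 → {Latin, Calculus}; time slot 2 → {Chemistry, Geology}; time slot 3 → {Civics}. No two conflicting exams share a time slot.

3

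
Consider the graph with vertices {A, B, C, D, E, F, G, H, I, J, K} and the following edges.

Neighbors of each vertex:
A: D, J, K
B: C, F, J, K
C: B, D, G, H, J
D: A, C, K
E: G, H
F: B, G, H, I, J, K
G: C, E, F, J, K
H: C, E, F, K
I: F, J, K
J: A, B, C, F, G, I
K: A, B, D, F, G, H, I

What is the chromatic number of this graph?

F, I, K are pairwise adjacent, so at least 3 colors are needed.
3 colors suffice: color red → {E, J, K}; color blue → {A, C, F}; color green → {B, D, G, H, I}. Each edge has distinct colors on its endpoints.

3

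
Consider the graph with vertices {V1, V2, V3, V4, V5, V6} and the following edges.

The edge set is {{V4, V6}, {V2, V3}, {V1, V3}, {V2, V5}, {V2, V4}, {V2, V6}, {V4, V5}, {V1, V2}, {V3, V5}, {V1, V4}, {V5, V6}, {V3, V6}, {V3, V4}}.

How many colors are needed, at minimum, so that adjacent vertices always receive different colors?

V2, V3, V4, V5, V6 are pairwise adjacent (a clique of size 5), so at least 5 colors are needed.
5 colors suffice: color 1 → {V3}; color 2 → {V4}; color 3 → {V2}; color 4 → {V1, V5}; color 5 → {V6}. Each edge has distinct colors on its endpoints.

5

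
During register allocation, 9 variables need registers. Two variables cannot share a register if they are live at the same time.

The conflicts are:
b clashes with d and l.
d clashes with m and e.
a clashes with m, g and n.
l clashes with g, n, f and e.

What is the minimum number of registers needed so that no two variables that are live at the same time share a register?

d and e conflict, so at least 2 registers are needed.
2 registers suffice: register 1 → {d, a, l}; register 2 → {b, m, g, n, f, e}. Each listed conflict is separated.

2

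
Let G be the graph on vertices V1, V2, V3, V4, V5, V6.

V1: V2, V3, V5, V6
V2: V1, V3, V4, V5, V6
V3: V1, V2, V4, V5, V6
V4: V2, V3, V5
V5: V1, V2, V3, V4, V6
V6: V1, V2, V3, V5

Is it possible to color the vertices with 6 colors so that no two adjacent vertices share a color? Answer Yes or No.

The chromatic number is 5. V1, V2, V3, V5, V6 are pairwise adjacent (a clique of size 5), so at least 5 colors are needed.
5 colors suffice: color 1 → {V5}; color 2 → {V2}; color 3 → {V3}; color 4 → {V1, V4}; color 5 → {V6}.
Since 6 ≥ 5, a proper 6-coloring certainly exists.

Yes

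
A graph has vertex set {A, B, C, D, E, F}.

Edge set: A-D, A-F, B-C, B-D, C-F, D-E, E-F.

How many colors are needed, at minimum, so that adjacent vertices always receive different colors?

3

The cycle F-A-D-B-C-F has odd length 5, so it cannot be 2-colored; at least 3 colors are needed.
A valid assignment using 3 colors: A=blue, B=blue, C=green, D=red, E=blue, F=red. Each edge has distinct colors on its endpoints.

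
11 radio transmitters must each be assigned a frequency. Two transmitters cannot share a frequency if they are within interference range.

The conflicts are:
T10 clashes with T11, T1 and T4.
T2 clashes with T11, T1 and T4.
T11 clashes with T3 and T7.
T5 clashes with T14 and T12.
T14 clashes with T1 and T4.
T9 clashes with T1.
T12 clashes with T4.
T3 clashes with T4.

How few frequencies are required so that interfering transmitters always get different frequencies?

2

T12 and T4 conflict, so at least 2 frequencies are needed.
2 frequencies suffice: frequency 1 → {T11, T5, T1, T4}; frequency 2 → {T10, T2, T14, T9, T12, T3, T7}. No two conflicting transmitters share a frequency.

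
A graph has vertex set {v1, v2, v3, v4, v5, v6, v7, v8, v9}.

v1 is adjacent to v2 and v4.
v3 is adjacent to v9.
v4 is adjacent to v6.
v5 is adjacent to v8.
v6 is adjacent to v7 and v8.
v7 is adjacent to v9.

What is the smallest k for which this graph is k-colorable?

2

v1 and v4 are adjacent, so at least 2 colors are needed.
One proper 2-coloring: v1=1, v2=2, v3=2, v4=2, v5=1, v6=1, v7=2, v8=2, v9=1. Every edge joins two different colors.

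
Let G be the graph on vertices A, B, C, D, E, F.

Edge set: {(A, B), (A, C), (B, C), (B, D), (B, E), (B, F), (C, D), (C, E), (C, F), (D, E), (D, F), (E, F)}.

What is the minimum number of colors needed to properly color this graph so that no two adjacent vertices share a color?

B, C, D, E, F are mutually adjacent (a clique of size 5), so at least 5 colors are needed.
5 colors suffice: color 1 → {B}; color 2 → {C}; color 3 → {A, F}; color 4 → {E}; color 5 → {D}. No two adjacent vertices share a color.

5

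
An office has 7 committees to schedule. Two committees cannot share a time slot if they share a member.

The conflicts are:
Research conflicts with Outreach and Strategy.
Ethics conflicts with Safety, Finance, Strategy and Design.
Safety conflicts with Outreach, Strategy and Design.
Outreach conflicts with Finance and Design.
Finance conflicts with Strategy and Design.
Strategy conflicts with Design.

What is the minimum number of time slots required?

4

Ethics, Safety, Strategy, Design are mutually in conflict, so at least 4 time slots are needed.
4 time slots suffice: time slot 1 → {Research, Design}; time slot 2 → {Outreach, Strategy}; time slot 3 → {Safety, Finance}; time slot 4 → {Ethics}. No two conflicting committees share a time slot.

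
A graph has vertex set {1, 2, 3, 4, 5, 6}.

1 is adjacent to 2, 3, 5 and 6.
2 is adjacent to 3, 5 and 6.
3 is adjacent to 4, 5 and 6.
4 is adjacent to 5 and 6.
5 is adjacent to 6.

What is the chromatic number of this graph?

5

1, 2, 3, 5, 6 form a clique, so at least 5 colors are needed.
One proper 5-coloring: 1=yellow, 2=purple, 3=red, 4=yellow, 5=blue, 6=green. Every edge joins two different colors.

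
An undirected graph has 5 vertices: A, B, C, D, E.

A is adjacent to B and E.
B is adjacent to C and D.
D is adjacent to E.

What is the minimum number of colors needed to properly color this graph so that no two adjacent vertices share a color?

2

D and E are adjacent, so at least 2 colors are needed.
One proper 2-coloring: A=blue, B=red, C=blue, D=blue, E=red. No two adjacent vertices share a color.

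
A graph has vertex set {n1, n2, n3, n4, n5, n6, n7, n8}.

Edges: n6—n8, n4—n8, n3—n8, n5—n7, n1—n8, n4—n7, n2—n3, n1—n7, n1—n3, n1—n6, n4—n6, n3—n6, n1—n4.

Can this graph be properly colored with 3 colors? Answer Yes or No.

No

n1, n3, n6, n8 are pairwise adjacent (a clique of size 4), so at least 4 colors are needed.
So 3 colors are not enough.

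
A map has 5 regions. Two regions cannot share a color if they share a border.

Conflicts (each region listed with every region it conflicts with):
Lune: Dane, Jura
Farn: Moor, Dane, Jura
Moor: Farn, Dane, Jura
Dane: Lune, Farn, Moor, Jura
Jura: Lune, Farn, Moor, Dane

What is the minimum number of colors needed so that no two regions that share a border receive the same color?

Farn, Moor, Dane, Jura all conflict with each other, so at least 4 colors are needed.
A valid assignment using 4 colors: Lune=3, Farn=4, Moor=3, Dane=2, Jura=1. No two conflicting regions share a color.

4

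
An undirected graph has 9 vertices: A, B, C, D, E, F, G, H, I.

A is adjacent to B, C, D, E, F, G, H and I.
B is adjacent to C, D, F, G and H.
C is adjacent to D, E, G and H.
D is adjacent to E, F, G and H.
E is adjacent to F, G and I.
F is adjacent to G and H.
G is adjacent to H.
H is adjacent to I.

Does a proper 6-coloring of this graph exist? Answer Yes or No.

The chromatic number is 6. A, B, D, F, G, H form a clique, so at least 6 colors are needed.
6 colors suffice: A=1, B=5, C=6, D=2, E=4, F=6, G=3, H=4, I=2.
That is already a proper 6-coloring.

Yes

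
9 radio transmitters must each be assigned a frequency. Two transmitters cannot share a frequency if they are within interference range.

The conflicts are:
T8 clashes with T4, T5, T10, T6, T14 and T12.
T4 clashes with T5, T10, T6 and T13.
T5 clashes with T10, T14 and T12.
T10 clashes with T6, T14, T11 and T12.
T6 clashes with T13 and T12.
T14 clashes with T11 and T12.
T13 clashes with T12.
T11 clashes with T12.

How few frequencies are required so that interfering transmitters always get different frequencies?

T8, T5, T10, T14, T12 all conflict with each other, so at least 5 frequencies are needed.
A valid assignment using 5 frequencies: T8=3, T4=2, T5=4, T10=1, T6=4, T14=5, T13=1, T11=3, T12=2. Each listed conflict is separated.

5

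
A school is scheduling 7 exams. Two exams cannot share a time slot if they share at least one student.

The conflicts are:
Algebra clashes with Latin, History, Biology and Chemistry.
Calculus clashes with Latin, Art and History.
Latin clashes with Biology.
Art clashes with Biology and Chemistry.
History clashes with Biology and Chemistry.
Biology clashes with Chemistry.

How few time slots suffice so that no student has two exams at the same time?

Algebra, History, Biology, Chemistry pairwise conflict, so at least 4 time slots are needed.
Using 4 time slots: Algebra=3, Calculus=1, Latin=2, Art=3, History=4, Biology=1, Chemistry=2. No two conflicting exams share a time slot.

4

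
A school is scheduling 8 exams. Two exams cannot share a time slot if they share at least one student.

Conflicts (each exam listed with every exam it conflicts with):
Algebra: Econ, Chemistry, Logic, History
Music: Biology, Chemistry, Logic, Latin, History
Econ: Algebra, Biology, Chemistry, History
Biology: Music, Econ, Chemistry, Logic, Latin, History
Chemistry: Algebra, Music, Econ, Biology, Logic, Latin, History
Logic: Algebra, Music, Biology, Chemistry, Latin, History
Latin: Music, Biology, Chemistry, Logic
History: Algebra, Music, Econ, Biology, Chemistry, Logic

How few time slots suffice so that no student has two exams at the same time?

Music, Biology, Chemistry, Logic, History are mutually in conflict, so at least 5 time slots are needed.
Using 5 time slots: Algebra=3, Music=5, Econ=4, Biology=3, Chemistry=1, Logic=4, Latin=2, History=2. No two conflicting exams share a time slot.

5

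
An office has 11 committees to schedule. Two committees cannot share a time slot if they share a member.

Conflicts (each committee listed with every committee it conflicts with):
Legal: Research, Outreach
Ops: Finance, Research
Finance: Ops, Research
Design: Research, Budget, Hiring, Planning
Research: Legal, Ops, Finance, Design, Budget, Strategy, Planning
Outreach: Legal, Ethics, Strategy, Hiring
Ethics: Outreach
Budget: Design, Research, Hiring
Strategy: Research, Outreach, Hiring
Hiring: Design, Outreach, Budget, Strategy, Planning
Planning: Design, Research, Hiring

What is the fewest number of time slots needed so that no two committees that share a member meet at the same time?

Ops, Finance, Research pairwise conflict, so at least 3 time slots are needed.
3 time slots suffice: time slot 1 → {Research, Ethics, Hiring}; time slot 2 → {Ops, Design, Outreach}; time slot 3 → {Legal, Finance, Budget, Strategy, Planning}. Each listed conflict is separated.

3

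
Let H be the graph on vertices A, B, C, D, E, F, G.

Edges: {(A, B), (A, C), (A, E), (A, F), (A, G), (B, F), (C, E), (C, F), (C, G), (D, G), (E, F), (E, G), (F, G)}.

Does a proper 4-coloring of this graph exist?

A, C, E, F, G are mutually adjacent (a clique of size 5), so at least 5 colors are needed.
So 4 colors are not enough.

No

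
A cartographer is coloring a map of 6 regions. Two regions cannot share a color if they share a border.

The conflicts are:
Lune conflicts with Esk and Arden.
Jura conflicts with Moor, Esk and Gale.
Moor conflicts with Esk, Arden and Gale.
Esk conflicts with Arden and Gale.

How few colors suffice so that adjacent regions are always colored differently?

Jura, Moor, Esk, Gale are mutually in conflict, so at least 4 colors are needed.
4 colors suffice: color 1 → {Esk}; color 2 → {Lune, Moor}; color 3 → {Jura, Arden}; color 4 → {Gale}. Every pair that conflicts lands in different colors.

4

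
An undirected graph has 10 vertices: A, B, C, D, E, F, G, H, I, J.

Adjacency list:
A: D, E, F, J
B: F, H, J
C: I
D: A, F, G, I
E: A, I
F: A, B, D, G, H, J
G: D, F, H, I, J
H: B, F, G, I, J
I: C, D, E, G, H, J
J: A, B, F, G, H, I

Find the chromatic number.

4

B, F, H, J are mutually adjacent (a clique of size 4), so at least 4 colors are needed.
4 colors suffice: color red → {F, I}; color blue → {C, D, E, J}; color green → {A, H}; color yellow → {B, G}. Each edge has distinct colors on its endpoints.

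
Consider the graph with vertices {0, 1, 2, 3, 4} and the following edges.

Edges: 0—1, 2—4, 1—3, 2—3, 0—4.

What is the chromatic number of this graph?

3

The cycle 0-4-2-3-1-0 has odd length 5, so it cannot be 2-colored; at least 3 colors are needed.
3 colors suffice: 0=c, 1=a, 2=a, 3=b, 4=b. No two adjacent vertices share a color.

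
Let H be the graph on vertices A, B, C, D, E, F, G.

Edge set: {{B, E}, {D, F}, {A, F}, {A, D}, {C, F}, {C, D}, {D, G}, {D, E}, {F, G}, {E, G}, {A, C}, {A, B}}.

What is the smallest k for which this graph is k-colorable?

A, C, D, F are mutually adjacent (a clique of size 4), so at least 4 colors are needed.
One proper 4-coloring: A=3, B=1, C=4, D=1, E=2, F=2, G=3. Every edge joins two different colors.

4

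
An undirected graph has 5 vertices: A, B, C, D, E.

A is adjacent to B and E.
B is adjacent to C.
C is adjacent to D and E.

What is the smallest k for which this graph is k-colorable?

2

A and E are adjacent, so at least 2 colors are needed.
A valid assignment using 2 colors: A=1, B=2, C=1, D=2, E=2. Each edge has distinct colors on its endpoints.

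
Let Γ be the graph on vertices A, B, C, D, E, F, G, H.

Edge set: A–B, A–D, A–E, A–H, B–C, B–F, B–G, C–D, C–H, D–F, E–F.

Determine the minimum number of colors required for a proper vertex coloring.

2

C and H are adjacent, so at least 2 colors are needed.
One proper 2-coloring: A=1, B=2, C=1, D=2, E=2, F=1, G=1, H=2. Each edge has distinct colors on its endpoints.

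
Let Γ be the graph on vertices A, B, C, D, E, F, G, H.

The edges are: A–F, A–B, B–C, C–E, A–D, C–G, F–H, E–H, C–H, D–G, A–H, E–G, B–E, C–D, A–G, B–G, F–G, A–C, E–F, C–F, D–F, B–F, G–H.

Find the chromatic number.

A, B, C, F, G are mutually adjacent (a clique of size 5), so at least 5 colors are needed.
5 colors suffice: color 1 → {C}; color 2 → {G}; color 3 → {F}; color 4 → {A, E}; color 5 → {B, D, H}. Each edge has distinct colors on its endpoints.

5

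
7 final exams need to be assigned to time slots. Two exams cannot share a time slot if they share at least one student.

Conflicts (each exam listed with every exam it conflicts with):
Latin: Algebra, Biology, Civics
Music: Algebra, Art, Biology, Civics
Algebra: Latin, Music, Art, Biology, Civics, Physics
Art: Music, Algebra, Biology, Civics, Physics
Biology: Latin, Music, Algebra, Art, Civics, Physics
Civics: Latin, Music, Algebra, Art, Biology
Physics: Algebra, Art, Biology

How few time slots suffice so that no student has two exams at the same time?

5

Music, Algebra, Art, Biology, Civics all conflict with each other, so at least 5 time slots are needed.
5 time slots suffice: time slot 1 → {Biology}; time slot 2 → {Algebra}; time slot 3 → {Civics, Physics}; time slot 4 → {Latin, Art}; time slot 5 → {Music}. Every pair that conflicts lands in different time slots.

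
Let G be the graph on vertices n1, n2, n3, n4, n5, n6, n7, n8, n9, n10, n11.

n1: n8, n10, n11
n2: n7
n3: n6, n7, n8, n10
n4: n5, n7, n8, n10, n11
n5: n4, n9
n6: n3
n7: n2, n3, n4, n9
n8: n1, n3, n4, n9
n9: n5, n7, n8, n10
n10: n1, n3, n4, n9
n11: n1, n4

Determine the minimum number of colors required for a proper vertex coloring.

2

n8 and n9 are adjacent, so at least 2 colors are needed.
A valid assignment using 2 colors: n1=1, n2=1, n3=1, n4=1, n5=2, n6=2, n7=2, n8=2, n9=1, n10=2, n11=2. Each edge has distinct colors on its endpoints.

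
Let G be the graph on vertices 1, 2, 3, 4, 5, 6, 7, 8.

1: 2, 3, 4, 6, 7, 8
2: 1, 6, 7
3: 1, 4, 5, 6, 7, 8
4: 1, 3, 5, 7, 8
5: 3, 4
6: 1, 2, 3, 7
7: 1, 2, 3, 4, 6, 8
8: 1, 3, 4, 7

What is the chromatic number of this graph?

1, 3, 4, 7, 8 form a clique, so at least 5 colors are needed.
One proper 5-coloring: 1=b, 2=a, 3=a, 4=d, 5=b, 6=d, 7=c, 8=e. Every edge joins two different colors.

5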